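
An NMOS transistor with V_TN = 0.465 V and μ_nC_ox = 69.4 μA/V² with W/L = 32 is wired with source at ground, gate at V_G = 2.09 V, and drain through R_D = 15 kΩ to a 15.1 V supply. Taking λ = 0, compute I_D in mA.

I_D = 0.987 mA

V_GS = V_G = 2.09 V, so V_ov = 2.09 − 0.465 = 1.62 V.
k_n = μ_nC_ox · (W/L) = 2.221 mA/V².
Assume saturation: I_D = ½ k_n V_ov² = 0.5 × 2.221 × 1.62² = 2.93 mA, giving V_DS = V_DD − I_D R_D = 15.1 − 2.93 × 15 = -28.9 V.
But -28.9 V < V_ov = 1.62 V, so the device is actually in triode.
In triode I_D = k_n[V_ov V_DS − ½ V_DS²] and I_D = (V_DD − V_DS)/R_D. Equating: 16.7 V_DS² − 55.13 V_DS + 15.1 = 0, giving V_DS = 0.301 V (the root below V_ov).
I_D = (15.1 − 0.301) / 15 = 0.987 mA.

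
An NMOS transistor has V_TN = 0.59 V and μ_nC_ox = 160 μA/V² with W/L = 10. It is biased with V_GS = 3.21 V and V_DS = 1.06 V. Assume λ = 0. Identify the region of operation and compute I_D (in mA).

Triode; I_D = 3.54 mA

k_n = μ_nC_ox · (W/L) = 1.6 mA/V².
V_ov = V_GS − V_TN = 3.21 − 0.59 = 2.62 V.
Since V_DS = 1.06 V < V_ov = 2.62 V, the device is in the triode region.
I_D = k_n [V_ov · V_DS − ½ V_DS²] = 1.6 × [2.62 × 1.06 − 0.5 × 1.06²] = 3.54 mA.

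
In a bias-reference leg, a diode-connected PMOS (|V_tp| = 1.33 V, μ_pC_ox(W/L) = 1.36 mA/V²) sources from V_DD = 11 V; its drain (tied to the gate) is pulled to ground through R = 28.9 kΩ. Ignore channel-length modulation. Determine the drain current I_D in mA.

With gate tied to drain, V_SG = V_SD ≥ V_SG − |V_tp|, so the device is in saturation.
KCL at the drain: ½ k_p (V_SG − |V_tp|)² = (V_DD − V_SG)/R.
Let x = V_SG − 1.33. Then 19.7 x² + x − 9.67 = 0, giving x = 0.676 V (positive root), so V_SG = 2.01 V.
I_D = (V_DD − V_SG)/R = (11 − 2.01) / 28.9 = 0.311 mA.

I_D = 0.311 mA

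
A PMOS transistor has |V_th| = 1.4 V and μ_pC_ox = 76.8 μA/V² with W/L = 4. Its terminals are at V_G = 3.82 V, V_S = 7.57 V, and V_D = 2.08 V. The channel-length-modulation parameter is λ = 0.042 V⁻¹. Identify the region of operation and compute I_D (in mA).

V_SG = V_S − V_G = 7.57 − 3.82 = 3.75 V; V_SD = V_S − V_D = 7.57 − 2.08 = 5.49 V.
k_p = μ_pC_ox · (W/L) = 0.3072 mA/V².
V_ov = V_SG − |V_th| = 3.75 − 1.4 = 2.35 V.
Since V_SD = 5.49 V ≥ V_ov = 2.35 V, the device is in saturation.
I_D = ½ k_p V_ov² (1 + λ V_SD) = 0.5 × 0.3072 × 2.35² × (1 + 0.042 × 5.49) = 1.04 mA.

Saturation; I_D = 1.04 mA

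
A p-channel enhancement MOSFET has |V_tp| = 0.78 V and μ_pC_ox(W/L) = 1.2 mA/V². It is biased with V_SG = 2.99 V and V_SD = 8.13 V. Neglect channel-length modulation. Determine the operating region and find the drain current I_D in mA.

V_ov = V_SG − |V_tp| = 2.99 − 0.78 = 2.21 V.
Since V_SD = 8.13 V ≥ V_ov = 2.21 V, the device is in saturation.
I_D = ½ k_p V_ov² = 0.5 × 1.2 × 2.21² = 2.93 mA.

Saturation; I_D = 2.93 mA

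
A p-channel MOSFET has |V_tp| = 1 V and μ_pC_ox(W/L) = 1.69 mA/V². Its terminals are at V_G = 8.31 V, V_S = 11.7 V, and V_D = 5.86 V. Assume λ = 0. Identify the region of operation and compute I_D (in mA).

V_SG = V_S − V_G = 11.7 − 8.31 = 3.39 V; V_SD = V_S − V_D = 11.7 − 5.86 = 5.84 V.
V_ov = V_SG − |V_tp| = 3.39 − 1 = 2.39 V.
Since V_SD = 5.84 V ≥ V_ov = 2.39 V, the device is in saturation.
I_D = ½ k_p V_ov² = 0.5 × 1.69 × 2.39² = 4.83 mA.

Saturation; I_D = 4.83 mA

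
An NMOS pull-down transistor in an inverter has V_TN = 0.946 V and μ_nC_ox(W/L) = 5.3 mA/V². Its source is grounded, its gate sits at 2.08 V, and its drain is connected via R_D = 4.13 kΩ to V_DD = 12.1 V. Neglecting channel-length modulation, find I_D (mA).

I_D = 2.77 mA

V_GS = V_G = 2.08 V, so V_ov = 2.08 − 0.946 = 1.13 V.
Assume saturation: I_D = ½ k_n V_ov² = 0.5 × 5.3 × 1.13² = 3.41 mA, giving V_DS = V_DD − I_D R_D = 12.1 − 3.41 × 4.13 = -1.97 V.
But -1.97 V < V_ov = 1.13 V, so the device is actually in triode.
In triode I_D = k_n[V_ov V_DS − ½ V_DS²] and I_D = (V_DD − V_DS)/R_D. Equating: 10.9 V_DS² − 25.82 V_DS + 12.1 = 0, giving V_DS = 0.645 V (the root below V_ov).
I_D = (12.1 − 0.645) / 4.13 = 2.77 mA.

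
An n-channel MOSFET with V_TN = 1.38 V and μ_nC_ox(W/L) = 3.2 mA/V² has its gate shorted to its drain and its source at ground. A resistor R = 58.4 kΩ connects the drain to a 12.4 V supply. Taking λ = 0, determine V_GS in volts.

V_GS = 1.72 V

With gate tied to drain, V_GS = V_DS ≥ V_GS − V_TN, so the device is in saturation.
KCL at the drain: ½ k_n (V_GS − V_TN)² = (V_DD − V_GS)/R.
Let x = V_GS − 1.38. Then 93.4 x² + x − 11.02 = 0, giving x = 0.338 V (positive root), so V_GS = 1.72 V.
I_D = (V_DD − V_GS)/R = (12.4 − 1.72) / 58.4 = 0.183 mA.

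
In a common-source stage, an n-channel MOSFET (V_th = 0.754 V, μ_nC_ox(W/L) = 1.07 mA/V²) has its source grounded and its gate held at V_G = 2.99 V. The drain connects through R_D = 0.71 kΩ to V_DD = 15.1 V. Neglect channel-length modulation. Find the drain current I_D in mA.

I_D = 2.67 mA

V_GS = V_G = 2.99 V, so V_ov = 2.99 − 0.754 = 2.24 V.
Assume saturation: I_D = ½ k_n V_ov² = 0.5 × 1.07 × 2.24² = 2.67 mA, giving V_DS = V_DD − I_D R_D = 15.1 − 2.67 × 0.71 = 13.2 V.
V_DS = 13.2 V ≥ V_ov = 2.24 V, confirming saturation.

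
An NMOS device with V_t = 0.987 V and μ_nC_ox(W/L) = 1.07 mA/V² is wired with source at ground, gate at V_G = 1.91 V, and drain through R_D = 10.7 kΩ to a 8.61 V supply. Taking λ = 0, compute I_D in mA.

I_D = 0.456 mA

V_GS = V_G = 1.91 V, so V_ov = 1.91 − 0.987 = 0.923 V.
Assume saturation: I_D = ½ k_n V_ov² = 0.5 × 1.07 × 0.923² = 0.456 mA, giving V_DS = V_DD − I_D R_D = 8.61 − 0.456 × 10.7 = 3.73 V.
V_DS = 3.73 V ≥ V_ov = 0.923 V, confirming saturation.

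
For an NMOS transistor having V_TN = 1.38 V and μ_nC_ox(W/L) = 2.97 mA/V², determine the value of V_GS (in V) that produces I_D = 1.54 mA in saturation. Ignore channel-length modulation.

In saturation I_D = ½ k_n (V_GS − V_TN)², so V_GS − V_TN = √(2 I_D / k_n) = √(2 × 1.54 / 2.97) = 1.02 V.
V_GS = 1.38 + 1.02 = 2.4 V.

V_GS = 2.40 V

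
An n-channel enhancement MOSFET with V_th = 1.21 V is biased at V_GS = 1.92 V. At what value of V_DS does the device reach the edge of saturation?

V_DS,sat = 0.710 V

The boundary between triode and saturation is V_DS = V_GS − V_th = V_ov.
V_ov = 1.92 − 1.21 = 0.71 V.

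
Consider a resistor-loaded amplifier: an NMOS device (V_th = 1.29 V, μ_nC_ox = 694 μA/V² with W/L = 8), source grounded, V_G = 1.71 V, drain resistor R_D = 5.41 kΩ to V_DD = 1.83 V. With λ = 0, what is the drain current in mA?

V_GS = V_G = 1.71 V, so V_ov = 1.71 − 1.29 = 0.42 V.
k_n = μ_nC_ox · (W/L) = 5.552 mA/V².
Assume saturation: I_D = ½ k_n V_ov² = 0.5 × 5.552 × 0.42² = 0.49 mA, giving V_DS = V_DD − I_D R_D = 1.83 − 0.49 × 5.41 = -0.819 V.
But -0.819 V < V_ov = 0.42 V, so the device is actually in triode.
In triode I_D = k_n[V_ov V_DS − ½ V_DS²] and I_D = (V_DD − V_DS)/R_D. Equating: 15 V_DS² − 13.62 V_DS + 1.83 = 0, giving V_DS = 0.164 V (the root below V_ov).
I_D = (1.83 − 0.164) / 5.41 = 0.308 mA.

I_D = 0.308 mA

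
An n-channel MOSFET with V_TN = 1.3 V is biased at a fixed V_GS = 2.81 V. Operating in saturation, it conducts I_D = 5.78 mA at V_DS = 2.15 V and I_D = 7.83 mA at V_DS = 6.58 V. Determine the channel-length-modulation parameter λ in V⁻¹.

With V_GS fixed, I_D ∝ (1 + λ V_DS) in saturation, so I_D2/I_D1 = (1 + λ V_DS2)/(1 + λ V_DS1).
7.83/5.78 = 1.355 = (1 + 6.58 λ)/(1 + 2.15 λ).
Solving: λ (I_D1 V_DS2 − I_D2 V_DS1) = I_D2 − I_D1, so λ = (7.83 − 5.78) / (5.78 × 6.58 − 7.83 × 2.15) = 2.05 / 21.2 = 0.0967 V⁻¹.

λ = 0.0967 V⁻¹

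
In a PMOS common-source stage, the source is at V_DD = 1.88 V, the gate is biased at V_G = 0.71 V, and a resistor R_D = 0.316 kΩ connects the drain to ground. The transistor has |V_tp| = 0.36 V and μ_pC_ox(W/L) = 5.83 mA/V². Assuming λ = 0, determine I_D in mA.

V_SG = V_DD − V_G = 1.88 − 0.71 = 1.17 V, so V_ov = 1.17 − 0.36 = 0.81 V.
Assume saturation: I_D = ½ k_p V_ov² = 0.5 × 5.83 × 0.81² = 1.91 mA, giving V_SD = V_DD − I_D R_D = 1.88 − 1.91 × 0.316 = 1.28 V.
V_SD = 1.28 V ≥ V_ov = 0.81 V, confirming saturation.

I_D = 1.91 mA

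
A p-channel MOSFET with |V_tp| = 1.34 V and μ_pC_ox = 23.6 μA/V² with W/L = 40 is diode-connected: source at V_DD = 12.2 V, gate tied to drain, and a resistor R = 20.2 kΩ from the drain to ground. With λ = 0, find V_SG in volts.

V_SG = 2.36 V

With gate tied to drain, V_SG = V_SD ≥ V_SG − |V_tp|, so the device is in saturation.
k_p = μ_pC_ox · (W/L) = 0.944 mA/V².
KCL at the drain: ½ k_p (V_SG − |V_tp|)² = (V_DD − V_SG)/R.
Let x = V_SG − 1.34. Then 9.53 x² + x − 10.86 = 0, giving x = 1.02 V (positive root), so V_SG = 2.36 V.
I_D = (V_DD − V_SG)/R = (12.2 − 2.36) / 20.2 = 0.487 mA.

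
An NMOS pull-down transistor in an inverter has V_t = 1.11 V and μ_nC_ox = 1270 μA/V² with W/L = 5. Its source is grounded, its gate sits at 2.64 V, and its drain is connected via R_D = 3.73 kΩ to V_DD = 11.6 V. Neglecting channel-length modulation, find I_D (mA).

V_GS = V_G = 2.64 V, so V_ov = 2.64 − 1.11 = 1.53 V.
k_n = μ_nC_ox · (W/L) = 6.35 mA/V².
Assume saturation: I_D = ½ k_n V_ov² = 0.5 × 6.35 × 1.53² = 7.43 mA, giving V_DS = V_DD − I_D R_D = 11.6 − 7.43 × 3.73 = -16.1 V.
But -16.1 V < V_ov = 1.53 V, so the device is actually in triode.
In triode I_D = k_n[V_ov V_DS − ½ V_DS²] and I_D = (V_DD − V_DS)/R_D. Equating: 11.8 V_DS² − 37.24 V_DS + 11.6 = 0, giving V_DS = 0.351 V (the root below V_ov).
I_D = (11.6 − 0.351) / 3.73 = 3.02 mA.

I_D = 3.02 mA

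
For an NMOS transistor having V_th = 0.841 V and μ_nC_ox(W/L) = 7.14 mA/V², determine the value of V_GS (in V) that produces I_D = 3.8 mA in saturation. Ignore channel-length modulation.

V_GS = 1.87 V

In saturation I_D = ½ k_n (V_GS − V_th)², so V_GS − V_th = √(2 I_D / k_n) = √(2 × 3.8 / 7.14) = 1.03 V.
V_GS = 0.841 + 1.03 = 1.87 V.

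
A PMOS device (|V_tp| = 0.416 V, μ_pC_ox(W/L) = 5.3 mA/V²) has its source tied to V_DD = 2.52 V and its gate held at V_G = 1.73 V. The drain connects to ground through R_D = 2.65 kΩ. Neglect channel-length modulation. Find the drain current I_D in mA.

I_D = 0.371 mA

V_SG = V_DD − V_G = 2.52 − 1.73 = 0.79 V, so V_ov = 0.79 − 0.416 = 0.374 V.
Assume saturation: I_D = ½ k_p V_ov² = 0.5 × 5.3 × 0.374² = 0.371 mA, giving V_SD = V_DD − I_D R_D = 2.52 − 0.371 × 2.65 = 1.54 V.
V_SD = 1.54 V ≥ V_ov = 0.374 V, confirming saturation.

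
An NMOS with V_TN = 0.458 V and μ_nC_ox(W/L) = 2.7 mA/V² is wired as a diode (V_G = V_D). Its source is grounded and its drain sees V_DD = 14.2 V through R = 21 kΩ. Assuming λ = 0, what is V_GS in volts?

With gate tied to drain, V_GS = V_DS ≥ V_GS − V_TN, so the device is in saturation.
KCL at the drain: ½ k_n (V_GS − V_TN)² = (V_DD − V_GS)/R.
Let x = V_GS − 0.458. Then 28.4 x² + x − 13.74 = 0, giving x = 0.679 V (positive root), so V_GS = 1.14 V.
I_D = (V_DD − V_GS)/R = (14.2 − 1.14) / 21 = 0.622 mA.

V_GS = 1.14 V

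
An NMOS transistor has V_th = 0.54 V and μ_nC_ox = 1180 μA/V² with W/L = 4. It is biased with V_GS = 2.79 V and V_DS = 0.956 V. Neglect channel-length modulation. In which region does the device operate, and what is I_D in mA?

Triode; I_D = 8.00 mA

k_n = μ_nC_ox · (W/L) = 4.72 mA/V².
V_ov = V_GS − V_th = 2.79 − 0.54 = 2.25 V.
Since V_DS = 0.956 V < V_ov = 2.25 V, the device is in the triode region.
I_D = k_n [V_ov · V_DS − ½ V_DS²] = 4.72 × [2.25 × 0.956 − 0.5 × 0.956²] = 8 mA.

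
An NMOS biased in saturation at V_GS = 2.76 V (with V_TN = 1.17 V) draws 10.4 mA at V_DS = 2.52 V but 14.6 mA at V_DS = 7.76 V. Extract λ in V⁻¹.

λ = 0.0956 V⁻¹

With V_GS fixed, I_D ∝ (1 + λ V_DS) in saturation, so I_D2/I_D1 = (1 + λ V_DS2)/(1 + λ V_DS1).
14.6/10.4 = 1.404 = (1 + 7.76 λ)/(1 + 2.52 λ).
Solving: λ (I_D1 V_DS2 − I_D2 V_DS1) = I_D2 − I_D1, so λ = (14.6 − 10.4) / (10.4 × 7.76 − 14.6 × 2.52) = 4.2 / 43.9 = 0.0956 V⁻¹.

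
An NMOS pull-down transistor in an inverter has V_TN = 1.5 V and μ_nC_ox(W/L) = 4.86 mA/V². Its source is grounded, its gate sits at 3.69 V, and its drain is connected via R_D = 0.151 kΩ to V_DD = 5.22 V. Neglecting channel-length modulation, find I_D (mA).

V_GS = V_G = 3.69 V, so V_ov = 3.69 − 1.5 = 2.19 V.
Assume saturation: I_D = ½ k_n V_ov² = 0.5 × 4.86 × 2.19² = 11.7 mA, giving V_DS = V_DD − I_D R_D = 5.22 − 11.7 × 0.151 = 3.46 V.
V_DS = 3.46 V ≥ V_ov = 2.19 V, confirming saturation.

I_D = 11.7 mA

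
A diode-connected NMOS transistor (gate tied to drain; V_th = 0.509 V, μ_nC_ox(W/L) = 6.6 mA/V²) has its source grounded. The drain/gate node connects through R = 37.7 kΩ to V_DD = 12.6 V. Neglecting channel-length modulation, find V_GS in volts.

With gate tied to drain, V_GS = V_DS ≥ V_GS − V_th, so the device is in saturation.
KCL at the drain: ½ k_n (V_GS − V_th)² = (V_DD − V_GS)/R.
Let x = V_GS − 0.509. Then 124 x² + x − 12.09 = 0, giving x = 0.308 V (positive root), so V_GS = 0.817 V.
I_D = (V_DD − V_GS)/R = (12.6 − 0.817) / 37.7 = 0.313 mA.

V_GS = 0.817 V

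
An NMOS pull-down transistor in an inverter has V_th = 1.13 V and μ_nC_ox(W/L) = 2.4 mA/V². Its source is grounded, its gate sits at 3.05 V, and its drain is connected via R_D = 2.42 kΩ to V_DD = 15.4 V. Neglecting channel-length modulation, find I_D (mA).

V_GS = V_G = 3.05 V, so V_ov = 3.05 − 1.13 = 1.92 V.
Assume saturation: I_D = ½ k_n V_ov² = 0.5 × 2.4 × 1.92² = 4.42 mA, giving V_DS = V_DD − I_D R_D = 15.4 − 4.42 × 2.42 = 4.69 V.
V_DS = 4.69 V ≥ V_ov = 1.92 V, confirming saturation.

I_D = 4.42 mA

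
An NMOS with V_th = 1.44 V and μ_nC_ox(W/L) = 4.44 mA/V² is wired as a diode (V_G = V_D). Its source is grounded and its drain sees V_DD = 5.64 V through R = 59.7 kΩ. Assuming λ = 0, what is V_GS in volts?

With gate tied to drain, V_GS = V_DS ≥ V_GS − V_th, so the device is in saturation.
KCL at the drain: ½ k_n (V_GS − V_th)² = (V_DD − V_GS)/R.
Let x = V_GS − 1.44. Then 133 x² + x − 4.2 = 0, giving x = 0.174 V (positive root), so V_GS = 1.61 V.
I_D = (V_DD − V_GS)/R = (5.64 − 1.61) / 59.7 = 0.0674 mA.

V_GS = 1.61 V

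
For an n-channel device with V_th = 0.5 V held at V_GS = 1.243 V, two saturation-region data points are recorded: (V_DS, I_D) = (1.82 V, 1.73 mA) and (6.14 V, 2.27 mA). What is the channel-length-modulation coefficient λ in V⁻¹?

λ = 0.0832 V⁻¹

With V_GS fixed, I_D ∝ (1 + λ V_DS) in saturation, so I_D2/I_D1 = (1 + λ V_DS2)/(1 + λ V_DS1).
2.27/1.73 = 1.312 = (1 + 6.14 λ)/(1 + 1.82 λ).
Solving: λ (I_D1 V_DS2 − I_D2 V_DS1) = I_D2 − I_D1, so λ = (2.27 − 1.73) / (1.73 × 6.14 − 2.27 × 1.82) = 0.54 / 6.49 = 0.0832 V⁻¹.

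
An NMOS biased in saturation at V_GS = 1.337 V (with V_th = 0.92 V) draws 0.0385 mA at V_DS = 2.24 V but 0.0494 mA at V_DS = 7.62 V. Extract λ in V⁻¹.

λ = 0.0597 V⁻¹

With V_GS fixed, I_D ∝ (1 + λ V_DS) in saturation, so I_D2/I_D1 = (1 + λ V_DS2)/(1 + λ V_DS1).
0.0494/0.0385 = 1.283 = (1 + 7.62 λ)/(1 + 2.24 λ).
Solving: λ (I_D1 V_DS2 − I_D2 V_DS1) = I_D2 − I_D1, so λ = (0.0494 − 0.0385) / (0.0385 × 7.62 − 0.0494 × 2.24) = 0.0109 / 0.183 = 0.0597 V⁻¹.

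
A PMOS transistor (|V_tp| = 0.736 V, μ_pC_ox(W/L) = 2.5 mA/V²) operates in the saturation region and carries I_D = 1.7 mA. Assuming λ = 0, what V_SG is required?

V_SG = 1.90 V

In saturation I_D = ½ k_p (V_SG − |V_tp|)², so V_SG − |V_tp| = √(2 I_D / k_p) = √(2 × 1.7 / 2.5) = 1.17 V.
V_SG = 0.736 + 1.17 = 1.9 V.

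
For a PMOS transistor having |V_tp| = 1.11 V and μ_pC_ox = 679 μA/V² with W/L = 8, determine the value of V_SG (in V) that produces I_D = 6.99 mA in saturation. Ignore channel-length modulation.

k_p = μ_pC_ox · (W/L) = 5.432 mA/V².
In saturation I_D = ½ k_p (V_SG − |V_tp|)², so V_SG − |V_tp| = √(2 I_D / k_p) = √(2 × 6.99 / 5.432) = 1.6 V.
V_SG = 1.11 + 1.6 = 2.71 V.

V_SG = 2.71 V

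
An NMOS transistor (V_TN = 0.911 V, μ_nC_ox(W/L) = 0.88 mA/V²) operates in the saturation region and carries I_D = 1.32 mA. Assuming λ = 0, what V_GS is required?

In saturation I_D = ½ k_n (V_GS − V_TN)², so V_GS − V_TN = √(2 I_D / k_n) = √(2 × 1.32 / 0.88) = 1.73 V.
V_GS = 0.911 + 1.73 = 2.64 V.

V_GS = 2.64 V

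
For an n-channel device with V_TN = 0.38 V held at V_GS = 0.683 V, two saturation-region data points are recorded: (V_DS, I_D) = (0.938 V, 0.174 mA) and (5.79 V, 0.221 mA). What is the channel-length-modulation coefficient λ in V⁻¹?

λ = 0.0587 V⁻¹

With V_GS fixed, I_D ∝ (1 + λ V_DS) in saturation, so I_D2/I_D1 = (1 + λ V_DS2)/(1 + λ V_DS1).
0.221/0.174 = 1.27 = (1 + 5.79 λ)/(1 + 0.938 λ).
Solving: λ (I_D1 V_DS2 − I_D2 V_DS1) = I_D2 − I_D1, so λ = (0.221 − 0.174) / (0.174 × 5.79 − 0.221 × 0.938) = 0.047 / 0.8 = 0.0587 V⁻¹.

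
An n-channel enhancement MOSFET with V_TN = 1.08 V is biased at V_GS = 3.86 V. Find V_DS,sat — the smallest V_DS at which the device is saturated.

V_DS,sat = 2.78 V

The boundary between triode and saturation is V_DS = V_GS − V_TN = V_ov.
V_ov = 3.86 − 1.08 = 2.78 V.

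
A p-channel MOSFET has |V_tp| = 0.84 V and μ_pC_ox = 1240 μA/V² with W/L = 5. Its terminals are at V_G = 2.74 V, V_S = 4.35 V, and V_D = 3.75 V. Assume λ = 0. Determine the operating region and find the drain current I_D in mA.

V_SG = V_S − V_G = 4.35 − 2.74 = 1.61 V; V_SD = V_S − V_D = 4.35 − 3.75 = 0.6 V.
k_p = μ_pC_ox · (W/L) = 6.2 mA/V².
V_ov = V_SG − |V_tp| = 1.61 − 0.84 = 0.77 V.
Since V_SD = 0.6 V < V_ov = 0.77 V, the device is in the triode region.
I_D = k_p [V_ov · V_SD − ½ V_SD²] = 6.2 × [0.77 × 0.6 − 0.5 × 0.6²] = 1.75 mA.

Triode; I_D = 1.75 mA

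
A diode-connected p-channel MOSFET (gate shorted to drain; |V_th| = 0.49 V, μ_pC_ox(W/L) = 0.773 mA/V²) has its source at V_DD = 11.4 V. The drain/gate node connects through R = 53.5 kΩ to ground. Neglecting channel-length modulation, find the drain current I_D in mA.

With gate tied to drain, V_SG = V_SD ≥ V_SG − |V_th|, so the device is in saturation.
KCL at the drain: ½ k_p (V_SG − |V_th|)² = (V_DD − V_SG)/R.
Let x = V_SG − 0.49. Then 20.7 x² + x − 10.91 = 0, giving x = 0.703 V (positive root), so V_SG = 1.19 V.
I_D = (V_DD − V_SG)/R = (11.4 − 1.19) / 53.5 = 0.191 mA.

I_D = 0.191 mA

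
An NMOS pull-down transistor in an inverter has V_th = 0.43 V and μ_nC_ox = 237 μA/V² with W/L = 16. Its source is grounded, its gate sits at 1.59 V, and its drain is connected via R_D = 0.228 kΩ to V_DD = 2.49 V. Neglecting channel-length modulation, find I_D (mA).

V_GS = V_G = 1.59 V, so V_ov = 1.59 − 0.43 = 1.16 V.
k_n = μ_nC_ox · (W/L) = 3.792 mA/V².
Assume saturation: I_D = ½ k_n V_ov² = 0.5 × 3.792 × 1.16² = 2.55 mA, giving V_DS = V_DD − I_D R_D = 2.49 − 2.55 × 0.228 = 1.91 V.
V_DS = 1.91 V ≥ V_ov = 1.16 V, confirming saturation.

I_D = 2.55 mA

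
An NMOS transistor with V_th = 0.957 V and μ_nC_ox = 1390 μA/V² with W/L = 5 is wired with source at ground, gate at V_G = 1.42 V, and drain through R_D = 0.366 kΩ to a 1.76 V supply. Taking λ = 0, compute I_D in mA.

I_D = 0.745 mA

V_GS = V_G = 1.42 V, so V_ov = 1.42 − 0.957 = 0.463 V.
k_n = μ_nC_ox · (W/L) = 6.95 mA/V².
Assume saturation: I_D = ½ k_n V_ov² = 0.5 × 6.95 × 0.463² = 0.745 mA, giving V_DS = V_DD − I_D R_D = 1.76 − 0.745 × 0.366 = 1.49 V.
V_DS = 1.49 V ≥ V_ov = 0.463 V, confirming saturation.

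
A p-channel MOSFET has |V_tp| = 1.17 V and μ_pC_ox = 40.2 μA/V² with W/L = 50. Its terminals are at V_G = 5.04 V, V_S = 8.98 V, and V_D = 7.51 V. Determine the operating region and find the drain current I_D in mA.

V_SG = V_S − V_G = 8.98 − 5.04 = 3.94 V; V_SD = V_S − V_D = 8.98 − 7.51 = 1.47 V.
k_p = μ_pC_ox · (W/L) = 2.01 mA/V².
V_ov = V_SG − |V_tp| = 3.94 − 1.17 = 2.77 V.
Since V_SD = 1.47 V < V_ov = 2.77 V, the device is in the triode region.
I_D = k_p [V_ov · V_SD − ½ V_SD²] = 2.01 × [2.77 × 1.47 − 0.5 × 1.47²] = 6.01 mA.

Triode; I_D = 6.01 mA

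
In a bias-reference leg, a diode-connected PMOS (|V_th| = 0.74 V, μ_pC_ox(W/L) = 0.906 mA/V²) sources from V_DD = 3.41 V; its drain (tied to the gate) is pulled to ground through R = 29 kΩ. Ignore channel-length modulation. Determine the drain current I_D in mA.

With gate tied to drain, V_SG = V_SD ≥ V_SG − |V_th|, so the device is in saturation.
KCL at the drain: ½ k_p (V_SG − |V_th|)² = (V_DD − V_SG)/R.
Let x = V_SG − 0.74. Then 13.1 x² + x − 2.67 = 0, giving x = 0.414 V (positive root), so V_SG = 1.15 V.
I_D = (V_DD − V_SG)/R = (3.41 − 1.15) / 29 = 0.0778 mA.

I_D = 0.0778 mA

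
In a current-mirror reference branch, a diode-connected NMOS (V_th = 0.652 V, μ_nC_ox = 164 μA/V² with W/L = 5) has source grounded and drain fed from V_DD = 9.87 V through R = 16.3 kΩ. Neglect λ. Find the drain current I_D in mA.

With gate tied to drain, V_GS = V_DS ≥ V_GS − V_th, so the device is in saturation.
k_n = μ_nC_ox · (W/L) = 0.82 mA/V².
KCL at the drain: ½ k_n (V_GS − V_th)² = (V_DD − V_GS)/R.
Let x = V_GS − 0.652. Then 6.68 x² + x − 9.218 = 0, giving x = 1.1 V (positive root), so V_GS = 1.75 V.
I_D = (V_DD − V_GS)/R = (9.87 − 1.75) / 16.3 = 0.498 mA.

I_D = 0.498 mA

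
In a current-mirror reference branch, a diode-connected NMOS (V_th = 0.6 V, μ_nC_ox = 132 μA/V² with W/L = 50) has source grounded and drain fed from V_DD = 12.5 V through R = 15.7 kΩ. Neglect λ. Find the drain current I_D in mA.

With gate tied to drain, V_GS = V_DS ≥ V_GS − V_th, so the device is in saturation.
k_n = μ_nC_ox · (W/L) = 6.6 mA/V².
KCL at the drain: ½ k_n (V_GS − V_th)² = (V_DD − V_GS)/R.
Let x = V_GS − 0.6. Then 51.8 x² + x − 11.9 = 0, giving x = 0.47 V (positive root), so V_GS = 1.07 V.
I_D = (V_DD − V_GS)/R = (12.5 − 1.07) / 15.7 = 0.728 mA.

I_D = 0.728 mA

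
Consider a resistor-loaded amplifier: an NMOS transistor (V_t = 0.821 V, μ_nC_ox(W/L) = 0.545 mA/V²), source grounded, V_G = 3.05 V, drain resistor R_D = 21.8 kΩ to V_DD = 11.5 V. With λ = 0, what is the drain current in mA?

I_D = 0.506 mA

V_GS = V_G = 3.05 V, so V_ov = 3.05 − 0.821 = 2.23 V.
Assume saturation: I_D = ½ k_n V_ov² = 0.5 × 0.545 × 2.23² = 1.35 mA, giving V_DS = V_DD − I_D R_D = 11.5 − 1.35 × 21.8 = -18 V.
But -18 V < V_ov = 2.23 V, so the device is actually in triode.
In triode I_D = k_n[V_ov V_DS − ½ V_DS²] and I_D = (V_DD − V_DS)/R_D. Equating: 5.94 V_DS² − 27.48 V_DS + 11.5 = 0, giving V_DS = 0.465 V (the root below V_ov).
I_D = (11.5 − 0.465) / 21.8 = 0.506 mA.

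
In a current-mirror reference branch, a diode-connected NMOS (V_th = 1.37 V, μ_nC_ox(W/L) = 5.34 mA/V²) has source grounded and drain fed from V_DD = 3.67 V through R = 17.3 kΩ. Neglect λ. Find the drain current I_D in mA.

I_D = 0.121 mA

With gate tied to drain, V_GS = V_DS ≥ V_GS − V_th, so the device is in saturation.
KCL at the drain: ½ k_n (V_GS − V_th)² = (V_DD − V_GS)/R.
Let x = V_GS − 1.37. Then 46.2 x² + x − 2.3 = 0, giving x = 0.213 V (positive root), so V_GS = 1.58 V.
I_D = (V_DD − V_GS)/R = (3.67 − 1.58) / 17.3 = 0.121 mA.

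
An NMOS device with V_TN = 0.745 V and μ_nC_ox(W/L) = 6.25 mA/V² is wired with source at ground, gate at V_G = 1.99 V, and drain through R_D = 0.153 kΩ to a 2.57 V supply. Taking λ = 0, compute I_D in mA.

V_GS = V_G = 1.99 V, so V_ov = 1.99 − 0.745 = 1.25 V.
Assume saturation: I_D = ½ k_n V_ov² = 0.5 × 6.25 × 1.25² = 4.84 mA, giving V_DS = V_DD − I_D R_D = 2.57 − 4.84 × 0.153 = 1.83 V.
V_DS = 1.83 V ≥ V_ov = 1.25 V, confirming saturation.

I_D = 4.84 mA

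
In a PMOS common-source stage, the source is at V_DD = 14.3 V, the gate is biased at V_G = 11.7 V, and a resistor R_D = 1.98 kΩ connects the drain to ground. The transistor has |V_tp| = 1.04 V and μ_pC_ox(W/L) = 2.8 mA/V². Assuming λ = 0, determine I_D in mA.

I_D = 3.41 mA

V_SG = V_DD − V_G = 14.3 − 11.7 = 2.6 V, so V_ov = 2.6 − 1.04 = 1.56 V.
Assume saturation: I_D = ½ k_p V_ov² = 0.5 × 2.8 × 1.56² = 3.41 mA, giving V_SD = V_DD − I_D R_D = 14.3 − 3.41 × 1.98 = 7.55 V.
V_SD = 7.55 V ≥ V_ov = 1.56 V, confirming saturation.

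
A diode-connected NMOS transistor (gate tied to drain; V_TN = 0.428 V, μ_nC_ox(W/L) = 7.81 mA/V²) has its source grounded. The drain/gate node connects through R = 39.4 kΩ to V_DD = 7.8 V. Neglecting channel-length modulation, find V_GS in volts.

V_GS = 0.644 V

With gate tied to drain, V_GS = V_DS ≥ V_GS − V_TN, so the device is in saturation.
KCL at the drain: ½ k_n (V_GS − V_TN)² = (V_DD − V_GS)/R.
Let x = V_GS − 0.428. Then 154 x² + x − 7.372 = 0, giving x = 0.216 V (positive root), so V_GS = 0.644 V.
I_D = (V_DD − V_GS)/R = (7.8 − 0.644) / 39.4 = 0.182 mA.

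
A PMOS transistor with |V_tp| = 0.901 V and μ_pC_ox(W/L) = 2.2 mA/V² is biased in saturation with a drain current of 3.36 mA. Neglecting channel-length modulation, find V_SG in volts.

V_SG = 2.65 V

In saturation I_D = ½ k_p (V_SG − |V_tp|)², so V_SG − |V_tp| = √(2 I_D / k_p) = √(2 × 3.36 / 2.2) = 1.75 V.
V_SG = 0.901 + 1.75 = 2.65 V.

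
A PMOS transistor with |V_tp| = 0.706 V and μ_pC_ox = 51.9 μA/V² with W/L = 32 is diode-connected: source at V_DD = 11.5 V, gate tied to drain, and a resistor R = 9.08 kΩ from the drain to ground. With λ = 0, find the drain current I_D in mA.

With gate tied to drain, V_SG = V_SD ≥ V_SG − |V_tp|, so the device is in saturation.
k_p = μ_pC_ox · (W/L) = 1.661 mA/V².
KCL at the drain: ½ k_p (V_SG − |V_tp|)² = (V_DD − V_SG)/R.
Let x = V_SG − 0.706. Then 7.54 x² + x − 10.79 = 0, giving x = 1.13 V (positive root), so V_SG = 1.84 V.
I_D = (V_DD − V_SG)/R = (11.5 − 1.84) / 9.08 = 1.06 mA.

I_D = 1.06 mA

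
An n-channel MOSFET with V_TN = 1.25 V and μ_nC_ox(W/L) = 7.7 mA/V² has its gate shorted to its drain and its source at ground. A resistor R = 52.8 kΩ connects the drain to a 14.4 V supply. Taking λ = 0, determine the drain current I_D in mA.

I_D = 0.244 mA

With gate tied to drain, V_GS = V_DS ≥ V_GS − V_TN, so the device is in saturation.
KCL at the drain: ½ k_n (V_GS − V_TN)² = (V_DD − V_GS)/R.
Let x = V_GS − 1.25. Then 203 x² + x − 13.15 = 0, giving x = 0.252 V (positive root), so V_GS = 1.5 V.
I_D = (V_DD − V_GS)/R = (14.4 − 1.5) / 52.8 = 0.244 mA.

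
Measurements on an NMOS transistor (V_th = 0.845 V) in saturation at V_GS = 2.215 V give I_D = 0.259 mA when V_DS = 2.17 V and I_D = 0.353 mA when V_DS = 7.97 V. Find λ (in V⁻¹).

λ = 0.0724 V⁻¹

With V_GS fixed, I_D ∝ (1 + λ V_DS) in saturation, so I_D2/I_D1 = (1 + λ V_DS2)/(1 + λ V_DS1).
0.353/0.259 = 1.363 = (1 + 7.97 λ)/(1 + 2.17 λ).
Solving: λ (I_D1 V_DS2 − I_D2 V_DS1) = I_D2 − I_D1, so λ = (0.353 − 0.259) / (0.259 × 7.97 − 0.353 × 2.17) = 0.094 / 1.3 = 0.0724 V⁻¹.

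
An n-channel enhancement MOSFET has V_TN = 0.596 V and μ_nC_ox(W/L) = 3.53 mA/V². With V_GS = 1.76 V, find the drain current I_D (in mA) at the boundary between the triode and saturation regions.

At the boundary V_DS = V_ov = V_GS − V_TN = 1.76 − 0.596 = 1.16 V.
I_D = ½ k_n V_ov² = 0.5 × 3.53 × 1.16² = 2.39 mA.

I_D = 2.39 mA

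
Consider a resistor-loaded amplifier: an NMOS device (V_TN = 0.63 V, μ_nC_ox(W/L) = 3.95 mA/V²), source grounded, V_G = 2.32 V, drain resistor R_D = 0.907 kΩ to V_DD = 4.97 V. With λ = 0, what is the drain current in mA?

I_D = 4.47 mA

V_GS = V_G = 2.32 V, so V_ov = 2.32 − 0.63 = 1.69 V.
Assume saturation: I_D = ½ k_n V_ov² = 0.5 × 3.95 × 1.69² = 5.64 mA, giving V_DS = V_DD − I_D R_D = 4.97 − 5.64 × 0.907 = -0.146 V.
But -0.146 V < V_ov = 1.69 V, so the device is actually in triode.
In triode I_D = k_n[V_ov V_DS − ½ V_DS²] and I_D = (V_DD − V_DS)/R_D. Equating: 1.79 V_DS² − 7.055 V_DS + 4.97 = 0, giving V_DS = 0.919 V (the root below V_ov).
I_D = (4.97 − 0.919) / 0.907 = 4.47 mA.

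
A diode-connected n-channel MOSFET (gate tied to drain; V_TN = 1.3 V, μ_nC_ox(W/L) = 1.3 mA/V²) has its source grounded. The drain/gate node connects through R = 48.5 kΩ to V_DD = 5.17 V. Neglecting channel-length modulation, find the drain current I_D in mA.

With gate tied to drain, V_GS = V_DS ≥ V_GS − V_TN, so the device is in saturation.
KCL at the drain: ½ k_n (V_GS − V_TN)² = (V_DD − V_GS)/R.
Let x = V_GS − 1.3. Then 31.5 x² + x − 3.87 = 0, giving x = 0.335 V (positive root), so V_GS = 1.63 V.
I_D = (V_DD − V_GS)/R = (5.17 − 1.63) / 48.5 = 0.0729 mA.

I_D = 0.0729 mA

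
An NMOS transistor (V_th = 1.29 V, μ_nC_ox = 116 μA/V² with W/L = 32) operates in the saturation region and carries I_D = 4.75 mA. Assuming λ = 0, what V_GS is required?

V_GS = 2.89 V

k_n = μ_nC_ox · (W/L) = 3.712 mA/V².
In saturation I_D = ½ k_n (V_GS − V_th)², so V_GS − V_th = √(2 I_D / k_n) = √(2 × 4.75 / 3.712) = 1.6 V.
V_GS = 1.29 + 1.6 = 2.89 V.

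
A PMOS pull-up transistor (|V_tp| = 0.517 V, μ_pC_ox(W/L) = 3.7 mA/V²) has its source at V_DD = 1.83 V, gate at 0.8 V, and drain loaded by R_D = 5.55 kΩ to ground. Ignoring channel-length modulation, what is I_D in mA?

I_D = 0.295 mA

V_SG = V_DD − V_G = 1.83 − 0.8 = 1.03 V, so V_ov = 1.03 − 0.517 = 0.513 V.
Assume saturation: I_D = ½ k_p V_ov² = 0.5 × 3.7 × 0.513² = 0.487 mA, giving V_SD = V_DD − I_D R_D = 1.83 − 0.487 × 5.55 = -0.872 V.
But -0.872 V < V_ov = 0.513 V, so the device is actually in triode.
In triode I_D = k_p[V_ov V_SD − ½ V_SD²] and I_D = (V_DD − V_SD)/R_D. Equating: 10.3 V_SD² − 11.53 V_SD + 1.83 = 0, giving V_SD = 0.191 V (the root below V_ov).
I_D = (1.83 − 0.191) / 5.55 = 0.295 mA.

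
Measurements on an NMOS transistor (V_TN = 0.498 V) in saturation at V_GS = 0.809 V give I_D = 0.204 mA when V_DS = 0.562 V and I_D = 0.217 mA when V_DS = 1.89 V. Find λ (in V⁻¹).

With V_GS fixed, I_D ∝ (1 + λ V_DS) in saturation, so I_D2/I_D1 = (1 + λ V_DS2)/(1 + λ V_DS1).
0.217/0.204 = 1.064 = (1 + 1.89 λ)/(1 + 0.562 λ).
Solving: λ (I_D1 V_DS2 − I_D2 V_DS1) = I_D2 − I_D1, so λ = (0.217 − 0.204) / (0.204 × 1.89 − 0.217 × 0.562) = 0.013 / 0.264 = 0.0493 V⁻¹.

λ = 0.0493 V⁻¹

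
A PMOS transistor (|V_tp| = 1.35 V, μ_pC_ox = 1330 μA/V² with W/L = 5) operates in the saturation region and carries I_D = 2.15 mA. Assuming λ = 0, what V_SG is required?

k_p = μ_pC_ox · (W/L) = 6.65 mA/V².
In saturation I_D = ½ k_p (V_SG − |V_tp|)², so V_SG − |V_tp| = √(2 I_D / k_p) = √(2 × 2.15 / 6.65) = 0.804 V.
V_SG = 1.35 + 0.804 = 2.15 V.

V_SG = 2.15 V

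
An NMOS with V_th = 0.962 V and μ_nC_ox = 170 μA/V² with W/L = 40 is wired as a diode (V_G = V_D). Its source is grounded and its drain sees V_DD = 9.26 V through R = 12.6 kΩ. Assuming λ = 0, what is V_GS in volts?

V_GS = 1.39 V

With gate tied to drain, V_GS = V_DS ≥ V_GS − V_th, so the device is in saturation.
k_n = μ_nC_ox · (W/L) = 6.8 mA/V².
KCL at the drain: ½ k_n (V_GS − V_th)² = (V_DD − V_GS)/R.
Let x = V_GS − 0.962. Then 42.8 x² + x − 8.298 = 0, giving x = 0.429 V (positive root), so V_GS = 1.39 V.
I_D = (V_DD − V_GS)/R = (9.26 − 1.39) / 12.6 = 0.625 mA.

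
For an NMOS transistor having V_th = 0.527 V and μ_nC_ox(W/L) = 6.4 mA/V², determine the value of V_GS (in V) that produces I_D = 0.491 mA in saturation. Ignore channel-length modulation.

V_GS = 0.919 V

In saturation I_D = ½ k_n (V_GS − V_th)², so V_GS − V_th = √(2 I_D / k_n) = √(2 × 0.491 / 6.4) = 0.392 V.
V_GS = 0.527 + 0.392 = 0.919 V.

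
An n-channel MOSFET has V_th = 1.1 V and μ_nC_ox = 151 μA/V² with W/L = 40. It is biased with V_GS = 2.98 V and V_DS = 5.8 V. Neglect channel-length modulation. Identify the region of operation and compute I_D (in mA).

Saturation; I_D = 10.7 mA

k_n = μ_nC_ox · (W/L) = 6.04 mA/V².
V_ov = V_GS − V_th = 2.98 − 1.1 = 1.88 V.
Since V_DS = 5.8 V ≥ V_ov = 1.88 V, the device is in saturation.
I_D = ½ k_n V_ov² = 0.5 × 6.04 × 1.88² = 10.7 mA.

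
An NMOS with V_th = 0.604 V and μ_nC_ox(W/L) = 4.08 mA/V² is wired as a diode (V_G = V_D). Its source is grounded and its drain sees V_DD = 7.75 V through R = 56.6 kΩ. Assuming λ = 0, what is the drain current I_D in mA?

With gate tied to drain, V_GS = V_DS ≥ V_GS − V_th, so the device is in saturation.
KCL at the drain: ½ k_n (V_GS − V_th)² = (V_DD − V_GS)/R.
Let x = V_GS − 0.604. Then 115 x² + x − 7.146 = 0, giving x = 0.244 V (positive root), so V_GS = 0.848 V.
I_D = (V_DD − V_GS)/R = (7.75 − 0.848) / 56.6 = 0.122 mA.

I_D = 0.122 mA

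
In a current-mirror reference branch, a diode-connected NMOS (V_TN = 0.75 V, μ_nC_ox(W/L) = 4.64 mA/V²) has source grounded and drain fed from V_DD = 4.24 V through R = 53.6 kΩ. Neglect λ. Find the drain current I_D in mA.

I_D = 0.0621 mA

With gate tied to drain, V_GS = V_DS ≥ V_GS − V_TN, so the device is in saturation.
KCL at the drain: ½ k_n (V_GS − V_TN)² = (V_DD − V_GS)/R.
Let x = V_GS − 0.75. Then 124 x² + x − 3.49 = 0, giving x = 0.164 V (positive root), so V_GS = 0.914 V.
I_D = (V_DD − V_GS)/R = (4.24 − 0.914) / 53.6 = 0.0621 mA.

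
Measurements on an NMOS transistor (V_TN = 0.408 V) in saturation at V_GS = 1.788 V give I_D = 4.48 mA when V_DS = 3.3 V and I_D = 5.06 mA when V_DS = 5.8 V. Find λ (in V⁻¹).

λ = 0.0625 V⁻¹

With V_GS fixed, I_D ∝ (1 + λ V_DS) in saturation, so I_D2/I_D1 = (1 + λ V_DS2)/(1 + λ V_DS1).
5.06/4.48 = 1.129 = (1 + 5.8 λ)/(1 + 3.3 λ).
Solving: λ (I_D1 V_DS2 − I_D2 V_DS1) = I_D2 − I_D1, so λ = (5.06 − 4.48) / (4.48 × 5.8 − 5.06 × 3.3) = 0.58 / 9.29 = 0.0625 V⁻¹.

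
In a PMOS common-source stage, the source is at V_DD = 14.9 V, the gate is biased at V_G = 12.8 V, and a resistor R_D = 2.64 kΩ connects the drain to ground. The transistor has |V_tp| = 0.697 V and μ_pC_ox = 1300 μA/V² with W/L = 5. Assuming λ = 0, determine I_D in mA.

I_D = 5.33 mA

V_SG = V_DD − V_G = 14.9 − 12.8 = 2.1 V, so V_ov = 2.1 − 0.697 = 1.4 V.
k_p = μ_pC_ox · (W/L) = 6.5 mA/V².
Assume saturation: I_D = ½ k_p V_ov² = 0.5 × 6.5 × 1.4² = 6.4 mA, giving V_SD = V_DD − I_D R_D = 14.9 − 6.4 × 2.64 = -1.99 V.
But -1.99 V < V_ov = 1.4 V, so the device is actually in triode.
In triode I_D = k_p[V_ov V_SD − ½ V_SD²] and I_D = (V_DD − V_SD)/R_D. Equating: 8.58 V_SD² − 25.08 V_SD + 14.9 = 0, giving V_SD = 0.83 V (the root below V_ov).
I_D = (14.9 − 0.83) / 2.64 = 5.33 mA.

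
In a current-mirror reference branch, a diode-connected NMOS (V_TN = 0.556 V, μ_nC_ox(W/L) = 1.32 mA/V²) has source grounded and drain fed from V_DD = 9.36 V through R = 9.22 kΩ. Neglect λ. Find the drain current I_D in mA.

I_D = 0.833 mA

With gate tied to drain, V_GS = V_DS ≥ V_GS − V_TN, so the device is in saturation.
KCL at the drain: ½ k_n (V_GS − V_TN)² = (V_DD − V_GS)/R.
Let x = V_GS − 0.556. Then 6.09 x² + x − 8.804 = 0, giving x = 1.12 V (positive root), so V_GS = 1.68 V.
I_D = (V_DD − V_GS)/R = (9.36 − 1.68) / 9.22 = 0.833 mA.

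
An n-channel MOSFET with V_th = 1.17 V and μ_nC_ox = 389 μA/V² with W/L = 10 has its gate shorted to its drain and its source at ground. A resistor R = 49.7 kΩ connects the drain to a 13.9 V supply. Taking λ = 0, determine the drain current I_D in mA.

With gate tied to drain, V_GS = V_DS ≥ V_GS − V_th, so the device is in saturation.
k_n = μ_nC_ox · (W/L) = 3.89 mA/V².
KCL at the drain: ½ k_n (V_GS − V_th)² = (V_DD − V_GS)/R.
Let x = V_GS − 1.17. Then 96.7 x² + x − 12.73 = 0, giving x = 0.358 V (positive root), so V_GS = 1.53 V.
I_D = (V_DD − V_GS)/R = (13.9 − 1.53) / 49.7 = 0.249 mA.

I_D = 0.249 mA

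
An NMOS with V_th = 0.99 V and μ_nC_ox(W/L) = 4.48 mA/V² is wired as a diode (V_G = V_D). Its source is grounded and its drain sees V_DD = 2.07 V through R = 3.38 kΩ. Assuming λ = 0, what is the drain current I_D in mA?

With gate tied to drain, V_GS = V_DS ≥ V_GS − V_th, so the device is in saturation.
KCL at the drain: ½ k_n (V_GS − V_th)² = (V_DD − V_GS)/R.
Let x = V_GS − 0.99. Then 7.57 x² + x − 1.08 = 0, giving x = 0.317 V (positive root), so V_GS = 1.31 V.
I_D = (V_DD − V_GS)/R = (2.07 − 1.31) / 3.38 = 0.226 mA.

I_D = 0.226 mA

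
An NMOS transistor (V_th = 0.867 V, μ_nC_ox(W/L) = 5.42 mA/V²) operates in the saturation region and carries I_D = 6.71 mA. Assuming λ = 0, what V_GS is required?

In saturation I_D = ½ k_n (V_GS − V_th)², so V_GS − V_th = √(2 I_D / k_n) = √(2 × 6.71 / 5.42) = 1.57 V.
V_GS = 0.867 + 1.57 = 2.44 V.

V_GS = 2.44 V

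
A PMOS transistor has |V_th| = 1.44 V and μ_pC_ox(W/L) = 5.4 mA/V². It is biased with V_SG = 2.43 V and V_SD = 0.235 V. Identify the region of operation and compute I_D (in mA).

V_ov = V_SG − |V_th| = 2.43 − 1.44 = 0.99 V.
Since V_SD = 0.235 V < V_ov = 0.99 V, the device is in the triode region.
I_D = k_p [V_ov · V_SD − ½ V_SD²] = 5.4 × [0.99 × 0.235 − 0.5 × 0.235²] = 1.11 mA.

Triode; I_D = 1.11 mA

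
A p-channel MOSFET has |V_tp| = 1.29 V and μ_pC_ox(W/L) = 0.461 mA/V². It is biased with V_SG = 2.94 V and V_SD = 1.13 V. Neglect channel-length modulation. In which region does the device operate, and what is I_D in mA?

Triode; I_D = 0.565 mA

V_ov = V_SG − |V_tp| = 2.94 − 1.29 = 1.65 V.
Since V_SD = 1.13 V < V_ov = 1.65 V, the device is in the triode region.
I_D = k_p [V_ov · V_SD − ½ V_SD²] = 0.461 × [1.65 × 1.13 − 0.5 × 1.13²] = 0.565 mA.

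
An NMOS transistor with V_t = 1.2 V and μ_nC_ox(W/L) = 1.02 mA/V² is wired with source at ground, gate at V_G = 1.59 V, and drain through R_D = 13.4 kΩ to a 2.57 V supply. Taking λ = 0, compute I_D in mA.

V_GS = V_G = 1.59 V, so V_ov = 1.59 − 1.2 = 0.39 V.
Assume saturation: I_D = ½ k_n V_ov² = 0.5 × 1.02 × 0.39² = 0.0776 mA, giving V_DS = V_DD − I_D R_D = 2.57 − 0.0776 × 13.4 = 1.53 V.
V_DS = 1.53 V ≥ V_ov = 0.39 V, confirming saturation.

I_D = 0.0776 mA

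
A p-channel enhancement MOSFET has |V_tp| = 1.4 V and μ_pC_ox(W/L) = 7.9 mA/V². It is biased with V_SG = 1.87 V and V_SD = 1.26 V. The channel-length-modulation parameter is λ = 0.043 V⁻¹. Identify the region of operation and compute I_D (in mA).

V_ov = V_SG − |V_tp| = 1.87 − 1.4 = 0.47 V.
Since V_SD = 1.26 V ≥ V_ov = 0.47 V, the device is in saturation.
I_D = ½ k_p V_ov² (1 + λ V_SD) = 0.5 × 7.9 × 0.47² × (1 + 0.043 × 1.26) = 0.92 mA.

Saturation; I_D = 0.920 mA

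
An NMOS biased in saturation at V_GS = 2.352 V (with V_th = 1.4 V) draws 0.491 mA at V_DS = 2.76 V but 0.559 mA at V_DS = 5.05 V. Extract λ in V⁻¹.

With V_GS fixed, I_D ∝ (1 + λ V_DS) in saturation, so I_D2/I_D1 = (1 + λ V_DS2)/(1 + λ V_DS1).
0.559/0.491 = 1.138 = (1 + 5.05 λ)/(1 + 2.76 λ).
Solving: λ (I_D1 V_DS2 − I_D2 V_DS1) = I_D2 − I_D1, so λ = (0.559 − 0.491) / (0.491 × 5.05 − 0.559 × 2.76) = 0.068 / 0.937 = 0.0726 V⁻¹.

λ = 0.0726 V⁻¹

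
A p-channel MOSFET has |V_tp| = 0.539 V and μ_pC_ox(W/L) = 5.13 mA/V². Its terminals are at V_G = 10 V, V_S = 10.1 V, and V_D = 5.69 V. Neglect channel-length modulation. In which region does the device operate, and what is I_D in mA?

Cutoff; I_D = 0 mA

V_SG = V_S − V_G = 10.1 − 10 = 0.1 V; V_SD = V_S − V_D = 10.1 − 5.69 = 4.41 V.
V_SG = 0.1 V < |V_tp| = 0.539 V, so the transistor is in cutoff.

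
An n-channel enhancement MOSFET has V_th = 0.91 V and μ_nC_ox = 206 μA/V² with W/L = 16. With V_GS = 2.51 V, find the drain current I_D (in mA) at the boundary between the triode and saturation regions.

At the boundary V_DS = V_ov = V_GS − V_th = 2.51 − 0.91 = 1.6 V.
k_n = μ_nC_ox · (W/L) = 3.296 mA/V².
I_D = ½ k_n V_ov² = 0.5 × 3.296 × 1.6² = 4.22 mA.

I_D = 4.22 mA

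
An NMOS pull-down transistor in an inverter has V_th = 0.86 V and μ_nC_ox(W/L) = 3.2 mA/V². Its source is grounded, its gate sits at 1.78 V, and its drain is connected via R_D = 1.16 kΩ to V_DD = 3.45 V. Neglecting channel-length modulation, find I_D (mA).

I_D = 1.35 mA

V_GS = V_G = 1.78 V, so V_ov = 1.78 − 0.86 = 0.92 V.
Assume saturation: I_D = ½ k_n V_ov² = 0.5 × 3.2 × 0.92² = 1.35 mA, giving V_DS = V_DD − I_D R_D = 3.45 − 1.35 × 1.16 = 1.88 V.
V_DS = 1.88 V ≥ V_ov = 0.92 V, confirming saturation.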